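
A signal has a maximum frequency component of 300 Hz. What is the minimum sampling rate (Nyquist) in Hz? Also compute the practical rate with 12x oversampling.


By Nyquist theorem, fs_min = 2 * fmax.
fs_min = 2 * 300 = 600 Hz
Practical rate = 12 * fs_min = 12 * 600 = 7200 Hz

fs_min = 600 Hz, fs_practical = 7200 Hz


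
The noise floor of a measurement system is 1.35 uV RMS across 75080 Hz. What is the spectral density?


Noise spectral density = Vrms / sqrt(BW).
NSD = 1.35 / sqrt(75080)
NSD = 1.35 / 274.0073
NSD = 0.0049 uV/sqrt(Hz)

0.0049 uV/sqrt(Hz)


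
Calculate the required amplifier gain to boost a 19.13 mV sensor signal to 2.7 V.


Gain = Vout / Vin (converting to same units).
G = 2.7 V / 19.13 mV
G = 2700.0 mV / 19.13 mV
G = 141.14

141.14


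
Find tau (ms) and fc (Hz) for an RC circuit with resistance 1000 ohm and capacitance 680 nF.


Time constant: tau = R * C.
tau = 1000 * 6.80e-07 = 0.00068 s
tau = 0.68 ms
Cutoff frequency: fc = 1 / (2*pi*R*C).
fc = 1 / (2*pi*0.00068) = 234.05 Hz

tau = 0.68 ms, fc = 234.05 Hz


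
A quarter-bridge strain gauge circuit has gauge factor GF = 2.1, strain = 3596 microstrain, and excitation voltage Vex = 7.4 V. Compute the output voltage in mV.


Quarter bridge output: Vout = (GF * epsilon * Vex) / 4.
Vout = (2.1 * 3596e-6 * 7.4) / 4
Vout = 0.05588184 / 4 V
Vout = 0.01397046 V = 13.9705 mV

13.9705 mV


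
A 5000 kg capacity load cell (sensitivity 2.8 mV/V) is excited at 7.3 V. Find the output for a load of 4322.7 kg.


Vout = rated_output * Vex * (load / capacity).
Vout = 2.8 * 7.3 * (4322.7 / 5000)
Vout = 2.8 * 7.3 * 0.86454
Vout = 17.671 mV

17.671 mV


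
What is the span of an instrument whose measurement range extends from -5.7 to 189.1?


Span = upper range - lower range.
Span = 189.1 - (-5.7)
Span = 194.8

194.8


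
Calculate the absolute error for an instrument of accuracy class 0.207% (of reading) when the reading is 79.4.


Absolute error = (accuracy% / 100) * reading.
Error = (0.207 / 100) * 79.4
Error = 0.00207 * 79.4
Error = 0.1644

0.1644


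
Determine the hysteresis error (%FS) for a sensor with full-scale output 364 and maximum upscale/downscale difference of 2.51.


Hysteresis = (max difference / full scale) * 100%.
H = (2.51 / 364) * 100
H = 0.69 %FS

0.69 %FS


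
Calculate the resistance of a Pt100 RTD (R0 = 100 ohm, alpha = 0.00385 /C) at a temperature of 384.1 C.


The RTD equation: Rt = R0 * (1 + alpha * T).
Rt = 100 * (1 + 0.00385 * 384.1)
Rt = 100 * (1 + 1.478785)
Rt = 100 * 2.478785
Rt = 247.879 ohm

247.879 ohm


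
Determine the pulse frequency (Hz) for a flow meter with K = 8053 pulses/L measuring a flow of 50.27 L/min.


Frequency = K * Q / 60 (converting L/min to L/s).
f = 8053 * 50.27 / 60
f = 404824.31 / 60
f = 6747.07 Hz

6747.07 Hz


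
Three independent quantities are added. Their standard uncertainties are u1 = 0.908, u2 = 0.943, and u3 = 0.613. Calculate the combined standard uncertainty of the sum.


For a sum of independent quantities, uc = sqrt(u1^2 + u2^2 + u3^2).
uc = sqrt(0.908^2 + 0.943^2 + 0.613^2)
uc = sqrt(0.824464 + 0.889249 + 0.375769)
uc = 1.4455

1.4455


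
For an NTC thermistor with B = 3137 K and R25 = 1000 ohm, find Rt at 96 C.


NTC thermistor equation: Rt = R25 * exp(B * (1/T - 1/T25)).
T in Kelvin: 369.15 K, T25 = 298.15 K
1/T - 1/T25 = 1/369.15 - 1/298.15 = -0.00064509
B * (1/T - 1/T25) = 3137 * -0.00064509 = -2.0236
Rt = 1000 * exp(-2.0236) = 132.2 ohm

132.2 ohm


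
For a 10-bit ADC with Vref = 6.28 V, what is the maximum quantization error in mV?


The maximum quantization error is +/- LSB/2.
LSB = Vref / 2^n = 6.28 / 1024 = 0.00613281 V
Max error = LSB / 2 = 0.00613281 / 2 = 0.00306641 V
Max error = 3.0664 mV

3.0664 mV


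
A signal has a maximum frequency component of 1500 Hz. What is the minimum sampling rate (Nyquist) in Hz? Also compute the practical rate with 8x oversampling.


By Nyquist theorem, fs_min = 2 * fmax.
fs_min = 2 * 1500 = 3000 Hz
Practical rate = 8 * fs_min = 8 * 3000 = 24000 Hz

fs_min = 3000 Hz, fs_practical = 24000 Hz


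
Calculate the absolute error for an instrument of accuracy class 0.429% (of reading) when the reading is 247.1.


Absolute error = (accuracy% / 100) * reading.
Error = (0.429 / 100) * 247.1
Error = 0.00429 * 247.1
Error = 1.0601

1.0601


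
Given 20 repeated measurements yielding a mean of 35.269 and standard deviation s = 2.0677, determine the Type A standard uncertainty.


The standard uncertainty for Type A evaluation is u = s / sqrt(n).
u = 2.0677 / sqrt(20)
u = 2.0677 / 4.4721
u = 0.4624

0.4624


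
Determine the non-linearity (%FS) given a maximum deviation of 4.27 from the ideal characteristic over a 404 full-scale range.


Linearity error = (max deviation / full scale) * 100%.
Linearity = (4.27 / 404) * 100
Linearity = 1.057 %FS

1.057 %FS


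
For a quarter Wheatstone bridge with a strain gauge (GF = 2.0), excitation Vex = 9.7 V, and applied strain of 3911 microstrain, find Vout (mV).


Quarter bridge output: Vout = (GF * epsilon * Vex) / 4.
Vout = (2.0 * 3911e-6 * 9.7) / 4
Vout = 0.0758734 / 4 V
Vout = 0.01896835 V = 18.9683 mV

18.9683 mV


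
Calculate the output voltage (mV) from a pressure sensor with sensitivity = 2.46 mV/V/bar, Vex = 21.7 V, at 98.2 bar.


Output = sensitivity * Vex * P.
Vout = 2.46 * 21.7 * 98.2
Vout = 53.382 * 98.2
Vout = 5242.11 mV

5242.11 mV


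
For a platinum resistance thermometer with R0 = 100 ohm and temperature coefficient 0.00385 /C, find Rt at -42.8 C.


The RTD equation: Rt = R0 * (1 + alpha * T).
Rt = 100 * (1 + 0.00385 * -42.8)
Rt = 100 * (1 + -0.16478)
Rt = 100 * 0.83522
Rt = 83.522 ohm

83.522 ohm


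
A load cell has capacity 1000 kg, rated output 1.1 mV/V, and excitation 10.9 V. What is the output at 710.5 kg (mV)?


Vout = rated_output * Vex * (load / capacity).
Vout = 1.1 * 10.9 * (710.5 / 1000)
Vout = 1.1 * 10.9 * 0.7105
Vout = 8.519 mV

8.519 mV


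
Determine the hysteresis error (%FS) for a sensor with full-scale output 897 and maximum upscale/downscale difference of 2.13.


Hysteresis = (max difference / full scale) * 100%.
H = (2.13 / 897) * 100
H = 0.237 %FS

0.237 %FS


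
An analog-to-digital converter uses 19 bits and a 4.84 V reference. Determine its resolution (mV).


The resolution (LSB) of an ADC is Vref / 2^n.
LSB = 4.84 / 2^19
LSB = 4.84 / 524288
LSB = 9.23e-06 V = 0.00923157 mV

0.00923157 mV


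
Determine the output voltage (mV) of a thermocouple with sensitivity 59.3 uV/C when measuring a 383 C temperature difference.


The thermocouple output V = sensitivity * dT.
V = 59.3 uV/C * 383 C
V = 22711.9 uV
V = 22.712 mV

22.712 mV


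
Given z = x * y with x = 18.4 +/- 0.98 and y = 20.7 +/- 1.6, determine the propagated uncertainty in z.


For a product z = x*y, the relative uncertainty is:
uz/z = sqrt((ux/x)^2 + (uy/y)^2)
Relative uncertainties: ux/x = 0.98/18.4 = 0.053261
uy/y = 1.6/20.7 = 0.077295
z = 18.4 * 20.7 = 380.9
uz = 380.9 * sqrt(0.053261^2 + 0.077295^2) = 35.752

35.752


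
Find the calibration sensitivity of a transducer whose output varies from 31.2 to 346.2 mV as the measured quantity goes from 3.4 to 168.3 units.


Sensitivity = (y2 - y1) / (x2 - x1).
S = (346.2 - 31.2) / (168.3 - 3.4)
S = 315.0 / 164.9
S = 1.9102 mV/unit

1.9102 mV/unit


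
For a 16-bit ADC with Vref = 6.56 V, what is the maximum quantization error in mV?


The maximum quantization error is +/- LSB/2.
LSB = Vref / 2^n = 6.56 / 65536 = 0.0001001 V
Max error = LSB / 2 = 0.0001001 / 2 = 5.005e-05 V
Max error = 0.05 mV

0.05 mV


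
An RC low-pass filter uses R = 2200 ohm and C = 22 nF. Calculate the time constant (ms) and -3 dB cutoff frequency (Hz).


Time constant: tau = R * C.
tau = 2200 * 2.20e-08 = 4.84e-05 s
tau = 0.0484 ms
Cutoff frequency: fc = 1 / (2*pi*R*C).
fc = 1 / (2*pi*4.84e-05) = 3288.33 Hz

tau = 0.0484 ms, fc = 3288.33 Hz


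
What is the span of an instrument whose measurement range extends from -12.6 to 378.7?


Span = upper range - lower range.
Span = 378.7 - (-12.6)
Span = 391.3

391.3


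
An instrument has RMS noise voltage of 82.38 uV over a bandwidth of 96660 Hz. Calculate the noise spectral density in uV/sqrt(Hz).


Noise spectral density = Vrms / sqrt(BW).
NSD = 82.38 / sqrt(96660)
NSD = 82.38 / 310.9019
NSD = 0.265 uV/sqrt(Hz)

0.265 uV/sqrt(Hz)


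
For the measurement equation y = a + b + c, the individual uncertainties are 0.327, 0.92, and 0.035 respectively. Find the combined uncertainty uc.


For a sum of independent quantities, uc = sqrt(u1^2 + u2^2 + u3^2).
uc = sqrt(0.327^2 + 0.92^2 + 0.035^2)
uc = sqrt(0.106929 + 0.8464 + 0.001225)
uc = 0.977

0.977


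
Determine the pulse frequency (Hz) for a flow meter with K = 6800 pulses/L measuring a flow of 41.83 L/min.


Frequency = K * Q / 60 (converting L/min to L/s).
f = 6800 * 41.83 / 60
f = 284444.0 / 60
f = 4740.73 Hz

4740.73 Hz


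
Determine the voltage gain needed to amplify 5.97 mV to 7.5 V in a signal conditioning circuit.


Gain = Vout / Vin (converting to same units).
G = 7.5 V / 5.97 mV
G = 7500.0 mV / 5.97 mV
G = 1256.28

1256.28


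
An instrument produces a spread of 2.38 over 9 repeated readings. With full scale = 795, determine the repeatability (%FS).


Repeatability = (spread / full scale) * 100%.
R = (2.38 / 795) * 100
R = 0.299 %FS

0.299 %FS


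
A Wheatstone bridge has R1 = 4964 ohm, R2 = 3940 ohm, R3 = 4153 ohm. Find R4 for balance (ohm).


At balance: R1*R4 = R2*R3, so R4 = R2*R3/R1.
R4 = 3940 * 4153 / 4964
R4 = 16362820 / 4964
R4 = 3296.3 ohm

3296.3 ohm


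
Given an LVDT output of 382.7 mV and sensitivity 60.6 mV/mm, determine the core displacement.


Displacement = Vout / sensitivity.
d = 382.7 / 60.6
d = 6.315 mm

6.315 mm


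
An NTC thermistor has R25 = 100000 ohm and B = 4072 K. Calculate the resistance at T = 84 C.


NTC thermistor equation: Rt = R25 * exp(B * (1/T - 1/T25)).
T in Kelvin: 357.15 K, T25 = 298.15 K
1/T - 1/T25 = 1/357.15 - 1/298.15 = -0.00055407
B * (1/T - 1/T25) = 4072 * -0.00055407 = -2.2562
Rt = 100000 * exp(-2.2562) = 10475.0 ohm

10475.0 ohm


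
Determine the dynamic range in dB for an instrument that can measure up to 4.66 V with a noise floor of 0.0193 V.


Dynamic range = 20 * log10(Vmax / Vnoise).
DR = 20 * log10(4.66 / 0.0193)
DR = 20 * log10(241.45)
DR = 47.66 dB

47.66 dB


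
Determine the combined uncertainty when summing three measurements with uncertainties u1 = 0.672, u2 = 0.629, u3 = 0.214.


For a sum of independent quantities, uc = sqrt(u1^2 + u2^2 + u3^2).
uc = sqrt(0.672^2 + 0.629^2 + 0.214^2)
uc = sqrt(0.451584 + 0.395641 + 0.045796)
uc = 0.945

0.945


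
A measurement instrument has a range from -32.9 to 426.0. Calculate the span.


Span = upper range - lower range.
Span = 426.0 - (-32.9)
Span = 458.9

458.9


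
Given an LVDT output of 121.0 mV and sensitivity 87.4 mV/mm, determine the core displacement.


Displacement = Vout / sensitivity.
d = 121.0 / 87.4
d = 1.384 mm

1.384 mm


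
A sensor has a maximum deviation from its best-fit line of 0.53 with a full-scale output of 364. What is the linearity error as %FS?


Linearity error = (max deviation / full scale) * 100%.
Linearity = (0.53 / 364) * 100
Linearity = 0.146 %FS

0.146 %FS


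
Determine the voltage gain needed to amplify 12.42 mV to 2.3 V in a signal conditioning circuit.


Gain = Vout / Vin (converting to same units).
G = 2.3 V / 12.42 mV
G = 2300.0 mV / 12.42 mV
G = 185.19

185.19


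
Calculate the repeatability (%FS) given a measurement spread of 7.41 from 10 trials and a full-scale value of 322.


Repeatability = (spread / full scale) * 100%.
R = (7.41 / 322) * 100
R = 2.301 %FS

2.301 %FS


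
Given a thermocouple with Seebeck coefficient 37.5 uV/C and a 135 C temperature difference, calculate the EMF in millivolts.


The thermocouple output V = sensitivity * dT.
V = 37.5 uV/C * 135 C
V = 5062.5 uV
V = 5.062 mV

5.062 mV


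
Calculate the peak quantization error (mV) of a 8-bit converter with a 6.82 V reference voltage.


The maximum quantization error is +/- LSB/2.
LSB = Vref / 2^n = 6.82 / 256 = 0.02664063 V
Max error = LSB / 2 = 0.02664063 / 2 = 0.01332031 V
Max error = 13.3203 mV

13.3203 mV


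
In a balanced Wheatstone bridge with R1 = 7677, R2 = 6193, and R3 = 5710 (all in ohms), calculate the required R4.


At balance: R1*R4 = R2*R3, so R4 = R2*R3/R1.
R4 = 6193 * 5710 / 7677
R4 = 35362030 / 7677
R4 = 4606.23 ohm

4606.23 ohm


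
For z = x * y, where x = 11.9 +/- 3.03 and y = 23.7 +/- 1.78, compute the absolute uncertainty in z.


For a product z = x*y, the relative uncertainty is:
uz/z = sqrt((ux/x)^2 + (uy/y)^2)
Relative uncertainties: ux/x = 3.03/11.9 = 0.254622
uy/y = 1.78/23.7 = 0.075105
z = 11.9 * 23.7 = 282.0
uz = 282.0 * sqrt(0.254622^2 + 0.075105^2) = 74.87

74.87


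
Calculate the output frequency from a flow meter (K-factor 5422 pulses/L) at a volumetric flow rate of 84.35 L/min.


Frequency = K * Q / 60 (converting L/min to L/s).
f = 5422 * 84.35 / 60
f = 457345.7 / 60
f = 7622.43 Hz

7622.43 Hz


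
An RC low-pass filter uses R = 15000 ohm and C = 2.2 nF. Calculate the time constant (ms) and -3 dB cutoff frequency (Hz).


Time constant: tau = R * C.
tau = 15000 * 2.20e-09 = 3.3e-05 s
tau = 0.033 ms
Cutoff frequency: fc = 1 / (2*pi*R*C).
fc = 1 / (2*pi*3.3e-05) = 4822.88 Hz

tau = 0.033 ms, fc = 4822.88 Hz


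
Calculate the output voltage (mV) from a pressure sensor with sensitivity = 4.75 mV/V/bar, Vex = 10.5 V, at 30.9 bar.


Output = sensitivity * Vex * P.
Vout = 4.75 * 10.5 * 30.9
Vout = 49.875 * 30.9
Vout = 1541.14 mV

1541.14 mV


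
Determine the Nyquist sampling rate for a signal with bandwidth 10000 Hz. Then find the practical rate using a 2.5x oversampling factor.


By Nyquist theorem, fs_min = 2 * fmax.
fs_min = 2 * 10000 = 20000 Hz
Practical rate = 2.5 * fs_min = 2.5 * 20000 = 50000 Hz

fs_min = 20000 Hz, fs_practical = 50000 Hz


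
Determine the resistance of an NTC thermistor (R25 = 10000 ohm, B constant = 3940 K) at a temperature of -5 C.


NTC thermistor equation: Rt = R25 * exp(B * (1/T - 1/T25)).
T in Kelvin: 268.15 K, T25 = 298.15 K
1/T - 1/T25 = 1/268.15 - 1/298.15 = 0.00037524
B * (1/T - 1/T25) = 3940 * 0.00037524 = 1.4784
Rt = 10000 * exp(1.4784) = 43861.2 ohm

43861.2 ohm


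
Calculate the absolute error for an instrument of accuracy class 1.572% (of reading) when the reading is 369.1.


Absolute error = (accuracy% / 100) * reading.
Error = (1.572 / 100) * 369.1
Error = 0.01572 * 369.1
Error = 5.8023

5.8023


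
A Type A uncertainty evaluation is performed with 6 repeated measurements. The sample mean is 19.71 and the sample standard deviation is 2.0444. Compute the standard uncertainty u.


The standard uncertainty for Type A evaluation is u = s / sqrt(n).
u = 2.0444 / sqrt(6)
u = 2.0444 / 2.4495
u = 0.8346

0.8346


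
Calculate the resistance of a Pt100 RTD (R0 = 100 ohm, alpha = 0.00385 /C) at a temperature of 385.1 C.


The RTD equation: Rt = R0 * (1 + alpha * T).
Rt = 100 * (1 + 0.00385 * 385.1)
Rt = 100 * (1 + 1.482635)
Rt = 100 * 2.482635
Rt = 248.264 ohm

248.264 ohm


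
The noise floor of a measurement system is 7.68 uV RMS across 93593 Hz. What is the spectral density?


Noise spectral density = Vrms / sqrt(BW).
NSD = 7.68 / sqrt(93593)
NSD = 7.68 / 305.9297
NSD = 0.0251 uV/sqrt(Hz)

0.0251 uV/sqrt(Hz)


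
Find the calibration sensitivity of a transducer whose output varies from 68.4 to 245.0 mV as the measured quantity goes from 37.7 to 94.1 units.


Sensitivity = (y2 - y1) / (x2 - x1).
S = (245.0 - 68.4) / (94.1 - 37.7)
S = 176.6 / 56.4
S = 3.1312 mV/unit

3.1312 mV/unit


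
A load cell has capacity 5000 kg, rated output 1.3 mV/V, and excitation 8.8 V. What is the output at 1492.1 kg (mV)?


Vout = rated_output * Vex * (load / capacity).
Vout = 1.3 * 8.8 * (1492.1 / 5000)
Vout = 1.3 * 8.8 * 0.29842
Vout = 3.414 mV

3.414 mV


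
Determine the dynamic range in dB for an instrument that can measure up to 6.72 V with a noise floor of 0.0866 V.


Dynamic range = 20 * log10(Vmax / Vnoise).
DR = 20 * log10(6.72 / 0.0866)
DR = 20 * log10(77.6)
DR = 37.8 dB

37.8 dB


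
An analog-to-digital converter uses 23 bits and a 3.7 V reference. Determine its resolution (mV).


The resolution (LSB) of an ADC is Vref / 2^n.
LSB = 3.7 / 2^23
LSB = 3.7 / 8388608
LSB = 4.4e-07 V = 0.00044107 mV

0.00044107 mV


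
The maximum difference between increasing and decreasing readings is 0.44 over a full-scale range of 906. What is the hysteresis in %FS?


Hysteresis = (max difference / full scale) * 100%.
H = (0.44 / 906) * 100
H = 0.049 %FS

0.049 %FS


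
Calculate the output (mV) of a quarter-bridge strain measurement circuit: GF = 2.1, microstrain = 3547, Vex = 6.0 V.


Quarter bridge output: Vout = (GF * epsilon * Vex) / 4.
Vout = (2.1 * 3547e-6 * 6.0) / 4
Vout = 0.0446922 / 4 V
Vout = 0.01117305 V = 11.173 mV

11.173 mV


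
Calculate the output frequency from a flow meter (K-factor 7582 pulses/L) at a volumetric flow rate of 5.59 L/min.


Frequency = K * Q / 60 (converting L/min to L/s).
f = 7582 * 5.59 / 60
f = 42383.38 / 60
f = 706.39 Hz

706.39 Hz


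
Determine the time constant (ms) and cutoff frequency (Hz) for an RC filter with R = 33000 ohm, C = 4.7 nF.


Time constant: tau = R * C.
tau = 33000 * 4.70e-09 = 0.0001551 s
tau = 0.1551 ms
Cutoff frequency: fc = 1 / (2*pi*R*C).
fc = 1 / (2*pi*0.0001551) = 1026.14 Hz

tau = 0.1551 ms, fc = 1026.14 Hz


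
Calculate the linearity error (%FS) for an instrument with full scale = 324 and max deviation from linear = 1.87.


Linearity error = (max deviation / full scale) * 100%.
Linearity = (1.87 / 324) * 100
Linearity = 0.577 %FS

0.577 %FS


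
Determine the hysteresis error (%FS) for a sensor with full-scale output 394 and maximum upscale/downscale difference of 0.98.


Hysteresis = (max difference / full scale) * 100%.
H = (0.98 / 394) * 100
H = 0.249 %FS

0.249 %FS


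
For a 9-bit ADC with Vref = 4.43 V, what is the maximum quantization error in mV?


The maximum quantization error is +/- LSB/2.
LSB = Vref / 2^n = 4.43 / 512 = 0.00865234 V
Max error = LSB / 2 = 0.00865234 / 2 = 0.00432617 V
Max error = 4.3262 mV

4.3262 mV


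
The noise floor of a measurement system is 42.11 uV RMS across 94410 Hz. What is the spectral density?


Noise spectral density = Vrms / sqrt(BW).
NSD = 42.11 / sqrt(94410)
NSD = 42.11 / 307.2621
NSD = 0.137 uV/sqrt(Hz)

0.137 uV/sqrt(Hz)


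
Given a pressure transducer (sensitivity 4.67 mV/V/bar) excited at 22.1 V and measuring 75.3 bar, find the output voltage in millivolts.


Output = sensitivity * Vex * P.
Vout = 4.67 * 22.1 * 75.3
Vout = 103.207 * 75.3
Vout = 7771.49 mV

7771.49 mV


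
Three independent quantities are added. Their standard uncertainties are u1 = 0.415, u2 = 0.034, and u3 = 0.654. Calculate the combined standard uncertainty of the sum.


For a sum of independent quantities, uc = sqrt(u1^2 + u2^2 + u3^2).
uc = sqrt(0.415^2 + 0.034^2 + 0.654^2)
uc = sqrt(0.172225 + 0.001156 + 0.427716)
uc = 0.7753

0.7753


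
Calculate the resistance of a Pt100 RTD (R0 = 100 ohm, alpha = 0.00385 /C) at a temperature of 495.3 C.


The RTD equation: Rt = R0 * (1 + alpha * T).
Rt = 100 * (1 + 0.00385 * 495.3)
Rt = 100 * (1 + 1.906905)
Rt = 100 * 2.906905
Rt = 290.69 ohm

290.69 ohm


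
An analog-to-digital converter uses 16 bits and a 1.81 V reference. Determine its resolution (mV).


The resolution (LSB) of an ADC is Vref / 2^n.
LSB = 1.81 / 2^16
LSB = 1.81 / 65536
LSB = 2.762e-05 V = 0.02761841 mV

0.02761841 mV


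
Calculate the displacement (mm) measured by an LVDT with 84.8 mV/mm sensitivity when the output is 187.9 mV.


Displacement = Vout / sensitivity.
d = 187.9 / 84.8
d = 2.216 mm

2.216 mm


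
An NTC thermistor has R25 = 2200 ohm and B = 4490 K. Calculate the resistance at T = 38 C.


NTC thermistor equation: Rt = R25 * exp(B * (1/T - 1/T25)).
T in Kelvin: 311.15 K, T25 = 298.15 K
1/T - 1/T25 = 1/311.15 - 1/298.15 = -0.00014013
B * (1/T - 1/T25) = 4490 * -0.00014013 = -0.6292
Rt = 2200 * exp(-0.6292) = 1172.6 ohm

1172.6 ohm


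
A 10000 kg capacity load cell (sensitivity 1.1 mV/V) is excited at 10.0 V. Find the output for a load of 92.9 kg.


Vout = rated_output * Vex * (load / capacity).
Vout = 1.1 * 10.0 * (92.9 / 10000)
Vout = 1.1 * 10.0 * 0.00929
Vout = 0.102 mV

0.102 mV


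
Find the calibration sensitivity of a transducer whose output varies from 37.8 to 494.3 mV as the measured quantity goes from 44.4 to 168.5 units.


Sensitivity = (y2 - y1) / (x2 - x1).
S = (494.3 - 37.8) / (168.5 - 44.4)
S = 456.5 / 124.1
S = 3.6785 mV/unit

3.6785 mV/unit


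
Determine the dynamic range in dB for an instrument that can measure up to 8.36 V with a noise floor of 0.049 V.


Dynamic range = 20 * log10(Vmax / Vnoise).
DR = 20 * log10(8.36 / 0.049)
DR = 20 * log10(170.61)
DR = 44.64 dB

44.64 dB


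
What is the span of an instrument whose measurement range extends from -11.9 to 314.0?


Span = upper range - lower range.
Span = 314.0 - (-11.9)
Span = 325.9

325.9


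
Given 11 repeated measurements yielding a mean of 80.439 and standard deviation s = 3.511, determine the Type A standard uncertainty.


The standard uncertainty for Type A evaluation is u = s / sqrt(n).
u = 3.511 / sqrt(11)
u = 3.511 / 3.3166
u = 1.0586

1.0586


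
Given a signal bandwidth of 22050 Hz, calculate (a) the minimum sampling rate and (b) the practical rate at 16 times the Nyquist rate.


By Nyquist theorem, fs_min = 2 * fmax.
fs_min = 2 * 22050 = 44100 Hz
Practical rate = 16 * fs_min = 16 * 44100 = 705600 Hz

fs_min = 44100 Hz, fs_practical = 705600 Hz


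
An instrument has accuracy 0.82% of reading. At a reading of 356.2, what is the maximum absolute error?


Absolute error = (accuracy% / 100) * reading.
Error = (0.82 / 100) * 356.2
Error = 0.0082 * 356.2
Error = 2.9208

2.9208


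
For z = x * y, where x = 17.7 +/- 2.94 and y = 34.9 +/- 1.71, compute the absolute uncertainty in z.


For a product z = x*y, the relative uncertainty is:
uz/z = sqrt((ux/x)^2 + (uy/y)^2)
Relative uncertainties: ux/x = 2.94/17.7 = 0.166102
uy/y = 1.71/34.9 = 0.048997
z = 17.7 * 34.9 = 617.7
uz = 617.7 * sqrt(0.166102^2 + 0.048997^2) = 106.977

106.977


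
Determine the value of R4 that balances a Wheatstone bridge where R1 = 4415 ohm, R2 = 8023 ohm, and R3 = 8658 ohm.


At balance: R1*R4 = R2*R3, so R4 = R2*R3/R1.
R4 = 8023 * 8658 / 4415
R4 = 69463134 / 4415
R4 = 15733.44 ohm

15733.44 ohm


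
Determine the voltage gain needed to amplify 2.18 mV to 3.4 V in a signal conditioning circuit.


Gain = Vout / Vin (converting to same units).
G = 3.4 V / 2.18 mV
G = 3400.0 mV / 2.18 mV
G = 1559.63

1559.63


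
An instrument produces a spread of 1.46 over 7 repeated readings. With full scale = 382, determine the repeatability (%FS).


Repeatability = (spread / full scale) * 100%.
R = (1.46 / 382) * 100
R = 0.382 %FS

0.382 %FS


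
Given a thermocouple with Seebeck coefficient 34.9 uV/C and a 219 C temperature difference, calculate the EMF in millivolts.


The thermocouple output V = sensitivity * dT.
V = 34.9 uV/C * 219 C
V = 7643.1 uV
V = 7.643 mV

7.643 mV


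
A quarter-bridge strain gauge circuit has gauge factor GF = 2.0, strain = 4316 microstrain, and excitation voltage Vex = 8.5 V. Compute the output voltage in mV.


Quarter bridge output: Vout = (GF * epsilon * Vex) / 4.
Vout = (2.0 * 4316e-6 * 8.5) / 4
Vout = 0.073372 / 4 V
Vout = 0.018343 V = 18.343 mV

18.343 mV


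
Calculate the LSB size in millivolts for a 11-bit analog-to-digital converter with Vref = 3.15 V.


The resolution (LSB) of an ADC is Vref / 2^n.
LSB = 3.15 / 2^11
LSB = 3.15 / 2048
LSB = 0.00153809 V = 1.53808594 mV

1.53808594 mV


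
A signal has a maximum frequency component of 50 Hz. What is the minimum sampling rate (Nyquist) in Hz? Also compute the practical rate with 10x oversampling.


By Nyquist theorem, fs_min = 2 * fmax.
fs_min = 2 * 50 = 100 Hz
Practical rate = 10 * fs_min = 10 * 100 = 1000 Hz

fs_min = 100 Hz, fs_practical = 1000 Hz


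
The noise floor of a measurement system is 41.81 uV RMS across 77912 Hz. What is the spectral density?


Noise spectral density = Vrms / sqrt(BW).
NSD = 41.81 / sqrt(77912)
NSD = 41.81 / 279.1272
NSD = 0.1498 uV/sqrt(Hz)

0.1498 uV/sqrt(Hz)


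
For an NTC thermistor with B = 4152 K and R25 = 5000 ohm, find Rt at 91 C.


NTC thermistor equation: Rt = R25 * exp(B * (1/T - 1/T25)).
T in Kelvin: 364.15 K, T25 = 298.15 K
1/T - 1/T25 = 1/364.15 - 1/298.15 = -0.0006079
B * (1/T - 1/T25) = 4152 * -0.0006079 = -2.524
Rt = 5000 * exp(-2.524) = 400.7 ohm

400.7 ohm


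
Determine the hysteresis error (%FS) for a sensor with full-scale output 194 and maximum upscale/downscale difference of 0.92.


Hysteresis = (max difference / full scale) * 100%.
H = (0.92 / 194) * 100
H = 0.474 %FS

0.474 %FS


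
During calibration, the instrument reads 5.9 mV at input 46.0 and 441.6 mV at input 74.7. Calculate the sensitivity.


Sensitivity = (y2 - y1) / (x2 - x1).
S = (441.6 - 5.9) / (74.7 - 46.0)
S = 435.7 / 28.7
S = 15.1812 mV/unit

15.1812 mV/unit


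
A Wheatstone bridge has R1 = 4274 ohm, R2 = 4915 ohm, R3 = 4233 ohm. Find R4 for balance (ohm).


At balance: R1*R4 = R2*R3, so R4 = R2*R3/R1.
R4 = 4915 * 4233 / 4274
R4 = 20805195 / 4274
R4 = 4867.85 ohm

4867.85 ohm


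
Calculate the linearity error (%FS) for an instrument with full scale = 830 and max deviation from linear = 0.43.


Linearity error = (max deviation / full scale) * 100%.
Linearity = (0.43 / 830) * 100
Linearity = 0.052 %FS

0.052 %FS


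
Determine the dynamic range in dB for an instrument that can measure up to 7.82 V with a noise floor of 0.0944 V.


Dynamic range = 20 * log10(Vmax / Vnoise).
DR = 20 * log10(7.82 / 0.0944)
DR = 20 * log10(82.84)
DR = 38.36 dB

38.36 dB


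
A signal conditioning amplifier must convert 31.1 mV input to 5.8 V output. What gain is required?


Gain = Vout / Vin (converting to same units).
G = 5.8 V / 31.1 mV
G = 5800.0 mV / 31.1 mV
G = 186.5

186.5


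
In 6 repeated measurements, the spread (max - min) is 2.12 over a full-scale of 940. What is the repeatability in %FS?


Repeatability = (spread / full scale) * 100%.
R = (2.12 / 940) * 100
R = 0.226 %FS

0.226 %FS


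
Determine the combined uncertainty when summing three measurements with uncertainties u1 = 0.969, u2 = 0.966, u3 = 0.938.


For a sum of independent quantities, uc = sqrt(u1^2 + u2^2 + u3^2).
uc = sqrt(0.969^2 + 0.966^2 + 0.938^2)
uc = sqrt(0.938961 + 0.933156 + 0.879844)
uc = 1.6589

1.6589


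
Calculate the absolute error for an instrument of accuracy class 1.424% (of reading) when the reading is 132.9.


Absolute error = (accuracy% / 100) * reading.
Error = (1.424 / 100) * 132.9
Error = 0.01424 * 132.9
Error = 1.8925

1.8925


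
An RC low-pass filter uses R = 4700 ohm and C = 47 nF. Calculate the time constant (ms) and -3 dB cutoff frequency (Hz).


Time constant: tau = R * C.
tau = 4700 * 4.70e-08 = 0.0002209 s
tau = 0.2209 ms
Cutoff frequency: fc = 1 / (2*pi*R*C).
fc = 1 / (2*pi*0.0002209) = 720.48 Hz

tau = 0.2209 ms, fc = 720.48 Hz


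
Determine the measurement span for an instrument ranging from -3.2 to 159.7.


Span = upper range - lower range.
Span = 159.7 - (-3.2)
Span = 162.9

162.9


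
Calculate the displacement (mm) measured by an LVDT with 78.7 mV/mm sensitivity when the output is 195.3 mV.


Displacement = Vout / sensitivity.
d = 195.3 / 78.7
d = 2.482 mm

2.482 mm


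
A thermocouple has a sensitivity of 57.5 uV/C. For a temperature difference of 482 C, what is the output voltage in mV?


The thermocouple output V = sensitivity * dT.
V = 57.5 uV/C * 482 C
V = 27715.0 uV
V = 27.715 mV

27.715 mV


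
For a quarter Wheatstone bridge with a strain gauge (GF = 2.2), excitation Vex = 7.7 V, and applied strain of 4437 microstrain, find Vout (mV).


Quarter bridge output: Vout = (GF * epsilon * Vex) / 4.
Vout = (2.2 * 4437e-6 * 7.7) / 4
Vout = 0.07516278 / 4 V
Vout = 0.0187907 V = 18.7907 mV

18.7907 mV


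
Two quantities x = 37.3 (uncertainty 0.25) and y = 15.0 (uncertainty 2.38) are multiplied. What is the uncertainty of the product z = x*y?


For a product z = x*y, the relative uncertainty is:
uz/z = sqrt((ux/x)^2 + (uy/y)^2)
Relative uncertainties: ux/x = 0.25/37.3 = 0.006702
uy/y = 2.38/15.0 = 0.158667
z = 37.3 * 15.0 = 559.5
uz = 559.5 * sqrt(0.006702^2 + 0.158667^2) = 88.853

88.853


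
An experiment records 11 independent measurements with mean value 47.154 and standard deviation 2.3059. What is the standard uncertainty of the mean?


The standard uncertainty for Type A evaluation is u = s / sqrt(n).
u = 2.3059 / sqrt(11)
u = 2.3059 / 3.3166
u = 0.6953

0.6953


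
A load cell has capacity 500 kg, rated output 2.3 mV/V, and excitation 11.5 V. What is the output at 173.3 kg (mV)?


Vout = rated_output * Vex * (load / capacity).
Vout = 2.3 * 11.5 * (173.3 / 500)
Vout = 2.3 * 11.5 * 0.3466
Vout = 9.168 mV

9.168 mV


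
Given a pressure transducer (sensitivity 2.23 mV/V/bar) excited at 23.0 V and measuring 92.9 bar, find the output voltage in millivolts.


Output = sensitivity * Vex * P.
Vout = 2.23 * 23.0 * 92.9
Vout = 51.29 * 92.9
Vout = 4764.84 mV

4764.84 mV


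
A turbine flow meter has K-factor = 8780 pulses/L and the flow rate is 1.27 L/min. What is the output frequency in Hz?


Frequency = K * Q / 60 (converting L/min to L/s).
f = 8780 * 1.27 / 60
f = 11150.6 / 60
f = 185.84 Hz

185.84 Hz


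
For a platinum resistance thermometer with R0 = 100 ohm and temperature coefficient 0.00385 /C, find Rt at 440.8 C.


The RTD equation: Rt = R0 * (1 + alpha * T).
Rt = 100 * (1 + 0.00385 * 440.8)
Rt = 100 * (1 + 1.69708)
Rt = 100 * 2.69708
Rt = 269.708 ohm

269.708 ohm


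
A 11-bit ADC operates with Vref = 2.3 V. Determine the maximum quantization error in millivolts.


The maximum quantization error is +/- LSB/2.
LSB = Vref / 2^n = 2.3 / 2048 = 0.00112305 V
Max error = LSB / 2 = 0.00112305 / 2 = 0.00056152 V
Max error = 0.5615 mV

0.5615 mV


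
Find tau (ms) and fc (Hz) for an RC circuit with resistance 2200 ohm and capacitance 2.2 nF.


Time constant: tau = R * C.
tau = 2200 * 2.20e-09 = 4.84e-06 s
tau = 0.0048 ms
Cutoff frequency: fc = 1 / (2*pi*R*C).
fc = 1 / (2*pi*4.84e-06) = 32883.25 Hz

tau = 0.0048 ms, fc = 32883.25 Hz


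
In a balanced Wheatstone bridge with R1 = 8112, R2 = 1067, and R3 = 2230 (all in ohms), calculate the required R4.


At balance: R1*R4 = R2*R3, so R4 = R2*R3/R1.
R4 = 1067 * 2230 / 8112
R4 = 2379410 / 8112
R4 = 293.32 ohm

293.32 ohm


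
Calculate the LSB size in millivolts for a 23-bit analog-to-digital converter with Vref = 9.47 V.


The resolution (LSB) of an ADC is Vref / 2^n.
LSB = 9.47 / 2^23
LSB = 9.47 / 8388608
LSB = 1.13e-06 V = 0.00112891 mV

0.00112891 mV


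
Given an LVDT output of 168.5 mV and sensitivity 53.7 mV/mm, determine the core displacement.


Displacement = Vout / sensitivity.
d = 168.5 / 53.7
d = 3.138 mm

3.138 mm


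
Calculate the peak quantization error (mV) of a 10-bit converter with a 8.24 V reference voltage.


The maximum quantization error is +/- LSB/2.
LSB = Vref / 2^n = 8.24 / 1024 = 0.00804688 V
Max error = LSB / 2 = 0.00804688 / 2 = 0.00402344 V
Max error = 4.0234 mV

4.0234 mV


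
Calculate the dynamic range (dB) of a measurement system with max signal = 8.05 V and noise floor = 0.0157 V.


Dynamic range = 20 * log10(Vmax / Vnoise).
DR = 20 * log10(8.05 / 0.0157)
DR = 20 * log10(512.74)
DR = 54.2 dB

54.2 dB


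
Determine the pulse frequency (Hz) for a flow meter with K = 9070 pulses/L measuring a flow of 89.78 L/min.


Frequency = K * Q / 60 (converting L/min to L/s).
f = 9070 * 89.78 / 60
f = 814304.6 / 60
f = 13571.74 Hz

13571.74 Hz


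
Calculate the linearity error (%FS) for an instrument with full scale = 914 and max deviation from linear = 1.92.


Linearity error = (max deviation / full scale) * 100%.
Linearity = (1.92 / 914) * 100
Linearity = 0.21 %FS

0.21 %FS


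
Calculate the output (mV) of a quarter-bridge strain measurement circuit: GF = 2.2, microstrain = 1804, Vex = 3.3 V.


Quarter bridge output: Vout = (GF * epsilon * Vex) / 4.
Vout = (2.2 * 1804e-6 * 3.3) / 4
Vout = 0.01309704 / 4 V
Vout = 0.00327426 V = 3.2743 mV

3.2743 mV


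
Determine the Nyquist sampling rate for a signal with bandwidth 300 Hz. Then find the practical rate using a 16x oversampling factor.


By Nyquist theorem, fs_min = 2 * fmax.
fs_min = 2 * 300 = 600 Hz
Practical rate = 16 * fs_min = 16 * 600 = 9600 Hz

fs_min = 600 Hz, fs_practical = 9600 Hz


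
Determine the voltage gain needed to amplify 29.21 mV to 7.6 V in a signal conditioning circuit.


Gain = Vout / Vin (converting to same units).
G = 7.6 V / 29.21 mV
G = 7600.0 mV / 29.21 mV
G = 260.18

260.18


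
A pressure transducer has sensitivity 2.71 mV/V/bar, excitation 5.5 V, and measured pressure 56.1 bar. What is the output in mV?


Output = sensitivity * Vex * P.
Vout = 2.71 * 5.5 * 56.1
Vout = 14.905 * 56.1
Vout = 836.17 mV

836.17 mV


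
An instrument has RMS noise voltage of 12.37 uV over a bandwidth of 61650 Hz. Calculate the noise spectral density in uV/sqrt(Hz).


Noise spectral density = Vrms / sqrt(BW).
NSD = 12.37 / sqrt(61650)
NSD = 12.37 / 248.2942
NSD = 0.0498 uV/sqrt(Hz)

0.0498 uV/sqrt(Hz)


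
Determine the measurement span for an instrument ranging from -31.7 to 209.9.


Span = upper range - lower range.
Span = 209.9 - (-31.7)
Span = 241.6

241.6


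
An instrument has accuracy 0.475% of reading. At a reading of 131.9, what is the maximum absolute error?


Absolute error = (accuracy% / 100) * reading.
Error = (0.475 / 100) * 131.9
Error = 0.00475 * 131.9
Error = 0.6265

0.6265


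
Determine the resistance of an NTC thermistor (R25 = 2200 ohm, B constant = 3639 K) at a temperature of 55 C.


NTC thermistor equation: Rt = R25 * exp(B * (1/T - 1/T25)).
T in Kelvin: 328.15 K, T25 = 298.15 K
1/T - 1/T25 = 1/328.15 - 1/298.15 = -0.00030663
B * (1/T - 1/T25) = 3639 * -0.00030663 = -1.1158
Rt = 2200 * exp(-1.1158) = 720.8 ohm

720.8 ohm


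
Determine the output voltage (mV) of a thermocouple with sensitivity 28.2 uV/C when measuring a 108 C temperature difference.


The thermocouple output V = sensitivity * dT.
V = 28.2 uV/C * 108 C
V = 3045.6 uV
V = 3.046 mV

3.046 mV


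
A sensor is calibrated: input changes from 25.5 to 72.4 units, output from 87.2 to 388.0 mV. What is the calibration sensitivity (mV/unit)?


Sensitivity = (y2 - y1) / (x2 - x1).
S = (388.0 - 87.2) / (72.4 - 25.5)
S = 300.8 / 46.9
S = 6.4136 mV/unit

6.4136 mV/unit


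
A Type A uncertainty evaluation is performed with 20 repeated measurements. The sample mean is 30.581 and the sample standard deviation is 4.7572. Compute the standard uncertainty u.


The standard uncertainty for Type A evaluation is u = s / sqrt(n).
u = 4.7572 / sqrt(20)
u = 4.7572 / 4.4721
u = 1.0637

1.0637


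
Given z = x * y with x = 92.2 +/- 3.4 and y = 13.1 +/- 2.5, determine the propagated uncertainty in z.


For a product z = x*y, the relative uncertainty is:
uz/z = sqrt((ux/x)^2 + (uy/y)^2)
Relative uncertainties: ux/x = 3.4/92.2 = 0.036876
uy/y = 2.5/13.1 = 0.19084
z = 92.2 * 13.1 = 1207.8
uz = 1207.8 * sqrt(0.036876^2 + 0.19084^2) = 234.764

234.764


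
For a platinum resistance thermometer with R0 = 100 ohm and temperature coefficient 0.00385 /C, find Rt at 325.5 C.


The RTD equation: Rt = R0 * (1 + alpha * T).
Rt = 100 * (1 + 0.00385 * 325.5)
Rt = 100 * (1 + 1.253175)
Rt = 100 * 2.253175
Rt = 225.318 ohm

225.318 ohm


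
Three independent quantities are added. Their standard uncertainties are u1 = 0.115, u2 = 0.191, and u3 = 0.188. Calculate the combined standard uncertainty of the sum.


For a sum of independent quantities, uc = sqrt(u1^2 + u2^2 + u3^2).
uc = sqrt(0.115^2 + 0.191^2 + 0.188^2)
uc = sqrt(0.013225 + 0.036481 + 0.035344)
uc = 0.2916

0.2916


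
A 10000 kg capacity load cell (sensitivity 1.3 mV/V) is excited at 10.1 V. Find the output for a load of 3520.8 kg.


Vout = rated_output * Vex * (load / capacity).
Vout = 1.3 * 10.1 * (3520.8 / 10000)
Vout = 1.3 * 10.1 * 0.35208
Vout = 4.623 mV

4.623 mV


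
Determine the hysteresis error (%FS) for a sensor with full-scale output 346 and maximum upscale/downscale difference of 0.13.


Hysteresis = (max difference / full scale) * 100%.
H = (0.13 / 346) * 100
H = 0.038 %FS

0.038 %FS


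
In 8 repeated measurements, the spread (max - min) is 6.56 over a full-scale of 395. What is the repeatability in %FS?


Repeatability = (spread / full scale) * 100%.
R = (6.56 / 395) * 100
R = 1.661 %FS

1.661 %FS


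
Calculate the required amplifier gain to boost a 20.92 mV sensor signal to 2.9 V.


Gain = Vout / Vin (converting to same units).
G = 2.9 V / 20.92 mV
G = 2900.0 mV / 20.92 mV
G = 138.62

138.62


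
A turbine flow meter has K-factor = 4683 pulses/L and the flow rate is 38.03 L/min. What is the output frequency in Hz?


Frequency = K * Q / 60 (converting L/min to L/s).
f = 4683 * 38.03 / 60
f = 178094.49 / 60
f = 2968.24 Hz

2968.24 Hz


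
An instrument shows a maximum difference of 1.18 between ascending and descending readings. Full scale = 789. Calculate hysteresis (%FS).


Hysteresis = (max difference / full scale) * 100%.
H = (1.18 / 789) * 100
H = 0.15 %FS

0.15 %FS


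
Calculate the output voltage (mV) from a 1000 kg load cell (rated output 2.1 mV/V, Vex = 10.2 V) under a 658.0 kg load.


Vout = rated_output * Vex * (load / capacity).
Vout = 2.1 * 10.2 * (658.0 / 1000)
Vout = 2.1 * 10.2 * 0.658
Vout = 14.094 mV

14.094 mV


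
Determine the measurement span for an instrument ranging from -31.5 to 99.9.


Span = upper range - lower range.
Span = 99.9 - (-31.5)
Span = 131.4

131.4


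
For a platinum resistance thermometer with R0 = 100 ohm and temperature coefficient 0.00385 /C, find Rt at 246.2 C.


The RTD equation: Rt = R0 * (1 + alpha * T).
Rt = 100 * (1 + 0.00385 * 246.2)
Rt = 100 * (1 + 0.94787)
Rt = 100 * 1.94787
Rt = 194.787 ohm

194.787 ohm


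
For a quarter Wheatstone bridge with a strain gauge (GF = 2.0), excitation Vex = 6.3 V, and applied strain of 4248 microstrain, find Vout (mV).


Quarter bridge output: Vout = (GF * epsilon * Vex) / 4.
Vout = (2.0 * 4248e-6 * 6.3) / 4
Vout = 0.0535248 / 4 V
Vout = 0.0133812 V = 13.3812 mV

13.3812 mV


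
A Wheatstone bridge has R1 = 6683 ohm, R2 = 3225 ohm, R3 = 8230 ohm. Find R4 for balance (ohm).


At balance: R1*R4 = R2*R3, so R4 = R2*R3/R1.
R4 = 3225 * 8230 / 6683
R4 = 26541750 / 6683
R4 = 3971.53 ohm

3971.53 ohm


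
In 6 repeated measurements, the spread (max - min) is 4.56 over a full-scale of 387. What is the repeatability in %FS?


Repeatability = (spread / full scale) * 100%.
R = (4.56 / 387) * 100
R = 1.178 %FS

1.178 %FS


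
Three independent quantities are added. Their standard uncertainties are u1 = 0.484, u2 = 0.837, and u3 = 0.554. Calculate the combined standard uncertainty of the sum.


For a sum of independent quantities, uc = sqrt(u1^2 + u2^2 + u3^2).
uc = sqrt(0.484^2 + 0.837^2 + 0.554^2)
uc = sqrt(0.234256 + 0.700569 + 0.306916)
uc = 1.1143

1.1143


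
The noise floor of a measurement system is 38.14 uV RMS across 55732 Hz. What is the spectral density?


Noise spectral density = Vrms / sqrt(BW).
NSD = 38.14 / sqrt(55732)
NSD = 38.14 / 236.0763
NSD = 0.1616 uV/sqrt(Hz)

0.1616 uV/sqrt(Hz)


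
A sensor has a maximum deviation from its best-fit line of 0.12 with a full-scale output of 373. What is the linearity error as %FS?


Linearity error = (max deviation / full scale) * 100%.
Linearity = (0.12 / 373) * 100
Linearity = 0.032 %FS

0.032 %FS
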